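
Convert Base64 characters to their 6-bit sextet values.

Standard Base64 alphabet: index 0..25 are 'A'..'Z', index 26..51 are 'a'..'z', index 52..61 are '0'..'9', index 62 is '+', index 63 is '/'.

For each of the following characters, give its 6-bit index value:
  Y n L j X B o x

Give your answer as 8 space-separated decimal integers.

'Y': A..Z range, ord('Y') − ord('A') = 24
'n': a..z range, 26 + ord('n') − ord('a') = 39
'L': A..Z range, ord('L') − ord('A') = 11
'j': a..z range, 26 + ord('j') − ord('a') = 35
'X': A..Z range, ord('X') − ord('A') = 23
'B': A..Z range, ord('B') − ord('A') = 1
'o': a..z range, 26 + ord('o') − ord('a') = 40
'x': a..z range, 26 + ord('x') − ord('a') = 49

Answer: 24 39 11 35 23 1 40 49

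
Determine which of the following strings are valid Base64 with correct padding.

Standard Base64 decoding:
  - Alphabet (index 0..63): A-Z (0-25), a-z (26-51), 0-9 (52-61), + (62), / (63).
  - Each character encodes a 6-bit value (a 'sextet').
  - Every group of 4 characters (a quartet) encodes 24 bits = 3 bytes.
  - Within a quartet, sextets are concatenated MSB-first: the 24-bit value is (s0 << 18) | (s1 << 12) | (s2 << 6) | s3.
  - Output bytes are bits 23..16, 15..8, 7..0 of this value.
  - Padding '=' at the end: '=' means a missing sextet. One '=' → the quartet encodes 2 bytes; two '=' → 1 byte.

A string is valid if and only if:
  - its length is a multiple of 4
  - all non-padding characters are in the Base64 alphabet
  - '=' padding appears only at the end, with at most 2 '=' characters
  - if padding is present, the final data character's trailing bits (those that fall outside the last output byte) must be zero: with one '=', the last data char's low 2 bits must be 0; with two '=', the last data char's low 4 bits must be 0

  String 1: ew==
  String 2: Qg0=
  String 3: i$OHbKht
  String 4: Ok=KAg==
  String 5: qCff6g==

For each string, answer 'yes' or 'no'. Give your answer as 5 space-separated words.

Answer: yes yes no no yes

Derivation:
String 1: 'ew==' → valid
String 2: 'Qg0=' → valid
String 3: 'i$OHbKht' → invalid (bad char(s): ['$'])
String 4: 'Ok=KAg==' → invalid (bad char(s): ['=']; '=' in middle)
String 5: 'qCff6g==' → valid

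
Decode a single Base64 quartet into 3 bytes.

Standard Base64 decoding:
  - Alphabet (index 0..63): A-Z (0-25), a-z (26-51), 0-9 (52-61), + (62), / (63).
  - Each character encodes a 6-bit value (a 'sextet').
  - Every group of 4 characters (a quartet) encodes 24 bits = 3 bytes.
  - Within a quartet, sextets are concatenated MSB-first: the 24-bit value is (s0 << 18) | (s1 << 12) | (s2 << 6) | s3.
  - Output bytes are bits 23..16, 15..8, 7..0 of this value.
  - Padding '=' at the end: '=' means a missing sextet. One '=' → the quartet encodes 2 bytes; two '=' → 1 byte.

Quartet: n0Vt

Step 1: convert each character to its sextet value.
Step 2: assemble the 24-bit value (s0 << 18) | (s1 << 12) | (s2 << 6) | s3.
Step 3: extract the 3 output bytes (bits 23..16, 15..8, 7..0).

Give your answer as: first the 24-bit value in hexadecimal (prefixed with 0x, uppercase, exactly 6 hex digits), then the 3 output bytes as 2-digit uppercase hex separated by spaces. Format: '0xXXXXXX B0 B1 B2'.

Answer: 0x9F456D 9F 45 6D

Derivation:
Sextets: n=39, 0=52, V=21, t=45
24-bit: (39<<18) | (52<<12) | (21<<6) | 45
      = 0x9C0000 | 0x034000 | 0x000540 | 0x00002D
      = 0x9F456D
Bytes: (v>>16)&0xFF=9F, (v>>8)&0xFF=45, v&0xFF=6D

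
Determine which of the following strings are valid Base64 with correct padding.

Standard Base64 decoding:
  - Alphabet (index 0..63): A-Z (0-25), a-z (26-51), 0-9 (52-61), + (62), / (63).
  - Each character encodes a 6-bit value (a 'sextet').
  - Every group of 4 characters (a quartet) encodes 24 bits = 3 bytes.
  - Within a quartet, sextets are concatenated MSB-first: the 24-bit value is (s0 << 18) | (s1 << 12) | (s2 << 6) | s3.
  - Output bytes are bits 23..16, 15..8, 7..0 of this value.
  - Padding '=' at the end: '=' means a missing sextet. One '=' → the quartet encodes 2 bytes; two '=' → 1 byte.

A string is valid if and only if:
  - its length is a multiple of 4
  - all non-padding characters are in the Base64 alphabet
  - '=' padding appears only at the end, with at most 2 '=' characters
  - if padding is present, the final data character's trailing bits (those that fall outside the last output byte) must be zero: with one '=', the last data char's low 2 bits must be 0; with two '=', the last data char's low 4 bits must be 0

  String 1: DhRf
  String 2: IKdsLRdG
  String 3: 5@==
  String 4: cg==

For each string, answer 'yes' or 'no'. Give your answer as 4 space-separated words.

String 1: 'DhRf' → valid
String 2: 'IKdsLRdG' → valid
String 3: '5@==' → invalid (bad char(s): ['@'])
String 4: 'cg==' → valid

Answer: yes yes no yes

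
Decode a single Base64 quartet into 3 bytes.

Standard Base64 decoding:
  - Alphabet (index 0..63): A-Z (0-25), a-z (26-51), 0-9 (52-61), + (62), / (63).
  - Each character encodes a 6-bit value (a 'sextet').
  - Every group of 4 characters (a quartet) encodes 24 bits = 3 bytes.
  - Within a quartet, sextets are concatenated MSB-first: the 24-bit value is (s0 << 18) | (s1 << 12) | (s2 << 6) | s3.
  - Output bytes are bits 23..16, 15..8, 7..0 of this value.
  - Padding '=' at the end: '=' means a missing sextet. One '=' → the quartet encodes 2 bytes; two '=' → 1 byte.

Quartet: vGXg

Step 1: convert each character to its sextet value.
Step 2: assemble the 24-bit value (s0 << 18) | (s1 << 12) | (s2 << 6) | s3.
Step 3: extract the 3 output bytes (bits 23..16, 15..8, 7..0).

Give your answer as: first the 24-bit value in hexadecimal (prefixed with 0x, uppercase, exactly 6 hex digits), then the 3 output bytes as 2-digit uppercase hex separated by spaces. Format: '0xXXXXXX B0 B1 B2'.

Sextets: v=47, G=6, X=23, g=32
24-bit: (47<<18) | (6<<12) | (23<<6) | 32
      = 0xBC0000 | 0x006000 | 0x0005C0 | 0x000020
      = 0xBC65E0
Bytes: (v>>16)&0xFF=BC, (v>>8)&0xFF=65, v&0xFF=E0

Answer: 0xBC65E0 BC 65 E0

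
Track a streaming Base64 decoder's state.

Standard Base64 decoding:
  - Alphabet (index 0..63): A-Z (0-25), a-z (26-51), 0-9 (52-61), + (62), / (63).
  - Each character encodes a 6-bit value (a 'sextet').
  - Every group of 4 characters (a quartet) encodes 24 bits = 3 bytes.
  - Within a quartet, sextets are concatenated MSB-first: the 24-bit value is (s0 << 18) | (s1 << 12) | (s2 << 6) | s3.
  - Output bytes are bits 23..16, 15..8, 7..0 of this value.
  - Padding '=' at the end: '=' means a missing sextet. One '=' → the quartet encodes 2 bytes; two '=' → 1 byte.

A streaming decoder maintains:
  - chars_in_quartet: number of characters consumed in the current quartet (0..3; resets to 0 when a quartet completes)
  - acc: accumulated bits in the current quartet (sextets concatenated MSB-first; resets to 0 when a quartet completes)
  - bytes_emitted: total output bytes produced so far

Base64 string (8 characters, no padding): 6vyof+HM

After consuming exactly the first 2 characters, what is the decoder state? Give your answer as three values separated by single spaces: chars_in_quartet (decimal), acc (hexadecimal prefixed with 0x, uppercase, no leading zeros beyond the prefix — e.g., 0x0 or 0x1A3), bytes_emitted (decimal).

After char 0 ('6'=58): chars_in_quartet=1 acc=0x3A bytes_emitted=0
After char 1 ('v'=47): chars_in_quartet=2 acc=0xEAF bytes_emitted=0

Answer: 2 0xEAF 0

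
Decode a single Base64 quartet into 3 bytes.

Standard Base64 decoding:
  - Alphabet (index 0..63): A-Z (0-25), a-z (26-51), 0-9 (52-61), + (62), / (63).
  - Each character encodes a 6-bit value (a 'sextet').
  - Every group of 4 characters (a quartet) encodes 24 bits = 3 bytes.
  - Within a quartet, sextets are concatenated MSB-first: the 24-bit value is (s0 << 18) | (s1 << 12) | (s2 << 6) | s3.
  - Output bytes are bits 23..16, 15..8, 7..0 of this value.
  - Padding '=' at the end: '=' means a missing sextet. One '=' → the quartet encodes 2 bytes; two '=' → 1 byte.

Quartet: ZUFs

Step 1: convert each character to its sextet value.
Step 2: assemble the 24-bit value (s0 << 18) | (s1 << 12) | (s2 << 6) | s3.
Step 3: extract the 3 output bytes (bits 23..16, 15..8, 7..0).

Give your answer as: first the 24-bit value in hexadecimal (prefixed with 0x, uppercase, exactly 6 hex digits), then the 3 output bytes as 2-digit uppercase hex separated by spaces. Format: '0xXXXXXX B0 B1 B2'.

Answer: 0x65416C 65 41 6C

Derivation:
Sextets: Z=25, U=20, F=5, s=44
24-bit: (25<<18) | (20<<12) | (5<<6) | 44
      = 0x640000 | 0x014000 | 0x000140 | 0x00002C
      = 0x65416C
Bytes: (v>>16)&0xFF=65, (v>>8)&0xFF=41, v&0xFF=6C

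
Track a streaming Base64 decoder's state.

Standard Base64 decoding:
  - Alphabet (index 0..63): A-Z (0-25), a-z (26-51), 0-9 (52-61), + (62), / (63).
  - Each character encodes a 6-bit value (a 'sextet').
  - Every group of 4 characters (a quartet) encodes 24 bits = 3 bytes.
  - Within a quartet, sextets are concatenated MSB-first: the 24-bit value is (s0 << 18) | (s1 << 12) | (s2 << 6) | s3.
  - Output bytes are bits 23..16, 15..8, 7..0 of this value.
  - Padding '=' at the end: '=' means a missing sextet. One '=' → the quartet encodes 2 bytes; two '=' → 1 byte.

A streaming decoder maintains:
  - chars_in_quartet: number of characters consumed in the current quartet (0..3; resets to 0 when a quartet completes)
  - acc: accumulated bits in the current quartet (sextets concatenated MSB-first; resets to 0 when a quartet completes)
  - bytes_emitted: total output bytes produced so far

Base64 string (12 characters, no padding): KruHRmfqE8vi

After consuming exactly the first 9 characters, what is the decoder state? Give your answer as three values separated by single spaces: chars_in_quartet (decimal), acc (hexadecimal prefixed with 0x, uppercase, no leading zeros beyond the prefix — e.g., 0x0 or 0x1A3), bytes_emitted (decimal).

After char 0 ('K'=10): chars_in_quartet=1 acc=0xA bytes_emitted=0
After char 1 ('r'=43): chars_in_quartet=2 acc=0x2AB bytes_emitted=0
After char 2 ('u'=46): chars_in_quartet=3 acc=0xAAEE bytes_emitted=0
After char 3 ('H'=7): chars_in_quartet=4 acc=0x2ABB87 -> emit 2A BB 87, reset; bytes_emitted=3
After char 4 ('R'=17): chars_in_quartet=1 acc=0x11 bytes_emitted=3
After char 5 ('m'=38): chars_in_quartet=2 acc=0x466 bytes_emitted=3
After char 6 ('f'=31): chars_in_quartet=3 acc=0x1199F bytes_emitted=3
After char 7 ('q'=42): chars_in_quartet=4 acc=0x4667EA -> emit 46 67 EA, reset; bytes_emitted=6
After char 8 ('E'=4): chars_in_quartet=1 acc=0x4 bytes_emitted=6

Answer: 1 0x4 6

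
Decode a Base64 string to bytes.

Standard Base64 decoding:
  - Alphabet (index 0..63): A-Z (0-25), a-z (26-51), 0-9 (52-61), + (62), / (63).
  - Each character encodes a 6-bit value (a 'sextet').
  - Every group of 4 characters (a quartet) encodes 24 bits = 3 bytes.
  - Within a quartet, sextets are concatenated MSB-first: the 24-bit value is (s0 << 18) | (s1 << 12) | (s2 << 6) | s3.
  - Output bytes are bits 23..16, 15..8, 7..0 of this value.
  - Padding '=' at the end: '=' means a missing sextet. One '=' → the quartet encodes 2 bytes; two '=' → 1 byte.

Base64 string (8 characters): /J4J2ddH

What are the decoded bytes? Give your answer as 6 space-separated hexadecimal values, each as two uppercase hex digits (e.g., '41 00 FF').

After char 0 ('/'=63): chars_in_quartet=1 acc=0x3F bytes_emitted=0
After char 1 ('J'=9): chars_in_quartet=2 acc=0xFC9 bytes_emitted=0
After char 2 ('4'=56): chars_in_quartet=3 acc=0x3F278 bytes_emitted=0
After char 3 ('J'=9): chars_in_quartet=4 acc=0xFC9E09 -> emit FC 9E 09, reset; bytes_emitted=3
After char 4 ('2'=54): chars_in_quartet=1 acc=0x36 bytes_emitted=3
After char 5 ('d'=29): chars_in_quartet=2 acc=0xD9D bytes_emitted=3
After char 6 ('d'=29): chars_in_quartet=3 acc=0x3675D bytes_emitted=3
After char 7 ('H'=7): chars_in_quartet=4 acc=0xD9D747 -> emit D9 D7 47, reset; bytes_emitted=6

Answer: FC 9E 09 D9 D7 47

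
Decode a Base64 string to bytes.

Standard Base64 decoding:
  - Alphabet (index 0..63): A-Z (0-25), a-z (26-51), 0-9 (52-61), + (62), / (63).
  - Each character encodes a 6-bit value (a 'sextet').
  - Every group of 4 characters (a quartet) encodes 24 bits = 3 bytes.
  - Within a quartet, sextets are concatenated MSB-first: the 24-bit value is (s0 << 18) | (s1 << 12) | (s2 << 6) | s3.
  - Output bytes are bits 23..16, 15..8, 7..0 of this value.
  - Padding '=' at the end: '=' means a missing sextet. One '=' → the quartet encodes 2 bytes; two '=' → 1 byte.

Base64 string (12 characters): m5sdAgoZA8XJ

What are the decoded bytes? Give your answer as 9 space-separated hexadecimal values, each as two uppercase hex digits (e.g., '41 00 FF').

After char 0 ('m'=38): chars_in_quartet=1 acc=0x26 bytes_emitted=0
After char 1 ('5'=57): chars_in_quartet=2 acc=0x9B9 bytes_emitted=0
After char 2 ('s'=44): chars_in_quartet=3 acc=0x26E6C bytes_emitted=0
After char 3 ('d'=29): chars_in_quartet=4 acc=0x9B9B1D -> emit 9B 9B 1D, reset; bytes_emitted=3
After char 4 ('A'=0): chars_in_quartet=1 acc=0x0 bytes_emitted=3
After char 5 ('g'=32): chars_in_quartet=2 acc=0x20 bytes_emitted=3
After char 6 ('o'=40): chars_in_quartet=3 acc=0x828 bytes_emitted=3
After char 7 ('Z'=25): chars_in_quartet=4 acc=0x20A19 -> emit 02 0A 19, reset; bytes_emitted=6
After char 8 ('A'=0): chars_in_quartet=1 acc=0x0 bytes_emitted=6
After char 9 ('8'=60): chars_in_quartet=2 acc=0x3C bytes_emitted=6
After char 10 ('X'=23): chars_in_quartet=3 acc=0xF17 bytes_emitted=6
After char 11 ('J'=9): chars_in_quartet=4 acc=0x3C5C9 -> emit 03 C5 C9, reset; bytes_emitted=9

Answer: 9B 9B 1D 02 0A 19 03 C5 C9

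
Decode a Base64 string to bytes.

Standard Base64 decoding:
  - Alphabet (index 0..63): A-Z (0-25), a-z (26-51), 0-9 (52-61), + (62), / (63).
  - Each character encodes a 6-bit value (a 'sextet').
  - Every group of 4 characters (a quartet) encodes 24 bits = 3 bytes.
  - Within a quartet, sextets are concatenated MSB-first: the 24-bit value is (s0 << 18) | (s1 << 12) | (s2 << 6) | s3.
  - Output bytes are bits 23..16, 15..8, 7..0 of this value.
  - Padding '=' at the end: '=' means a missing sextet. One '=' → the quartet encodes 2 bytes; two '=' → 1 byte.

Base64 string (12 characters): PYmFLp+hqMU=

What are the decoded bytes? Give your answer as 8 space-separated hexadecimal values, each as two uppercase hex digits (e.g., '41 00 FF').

After char 0 ('P'=15): chars_in_quartet=1 acc=0xF bytes_emitted=0
After char 1 ('Y'=24): chars_in_quartet=2 acc=0x3D8 bytes_emitted=0
After char 2 ('m'=38): chars_in_quartet=3 acc=0xF626 bytes_emitted=0
After char 3 ('F'=5): chars_in_quartet=4 acc=0x3D8985 -> emit 3D 89 85, reset; bytes_emitted=3
After char 4 ('L'=11): chars_in_quartet=1 acc=0xB bytes_emitted=3
After char 5 ('p'=41): chars_in_quartet=2 acc=0x2E9 bytes_emitted=3
After char 6 ('+'=62): chars_in_quartet=3 acc=0xBA7E bytes_emitted=3
After char 7 ('h'=33): chars_in_quartet=4 acc=0x2E9FA1 -> emit 2E 9F A1, reset; bytes_emitted=6
After char 8 ('q'=42): chars_in_quartet=1 acc=0x2A bytes_emitted=6
After char 9 ('M'=12): chars_in_quartet=2 acc=0xA8C bytes_emitted=6
After char 10 ('U'=20): chars_in_quartet=3 acc=0x2A314 bytes_emitted=6
Padding '=': partial quartet acc=0x2A314 -> emit A8 C5; bytes_emitted=8

Answer: 3D 89 85 2E 9F A1 A8 C5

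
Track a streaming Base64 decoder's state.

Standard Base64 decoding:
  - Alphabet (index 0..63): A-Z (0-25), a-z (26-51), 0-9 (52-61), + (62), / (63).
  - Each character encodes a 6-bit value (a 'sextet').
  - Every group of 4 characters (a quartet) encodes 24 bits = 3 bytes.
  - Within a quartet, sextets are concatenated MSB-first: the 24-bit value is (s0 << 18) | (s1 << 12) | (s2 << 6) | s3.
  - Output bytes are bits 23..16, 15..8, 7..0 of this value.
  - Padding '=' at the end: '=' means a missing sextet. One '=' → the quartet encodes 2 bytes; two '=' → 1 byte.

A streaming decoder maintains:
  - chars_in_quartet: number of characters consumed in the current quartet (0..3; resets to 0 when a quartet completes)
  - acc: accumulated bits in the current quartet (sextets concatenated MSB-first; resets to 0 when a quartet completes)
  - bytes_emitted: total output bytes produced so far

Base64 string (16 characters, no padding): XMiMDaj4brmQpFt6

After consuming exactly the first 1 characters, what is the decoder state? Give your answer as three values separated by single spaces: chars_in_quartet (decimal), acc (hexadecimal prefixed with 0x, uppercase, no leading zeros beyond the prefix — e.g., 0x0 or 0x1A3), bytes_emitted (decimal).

After char 0 ('X'=23): chars_in_quartet=1 acc=0x17 bytes_emitted=0

Answer: 1 0x17 0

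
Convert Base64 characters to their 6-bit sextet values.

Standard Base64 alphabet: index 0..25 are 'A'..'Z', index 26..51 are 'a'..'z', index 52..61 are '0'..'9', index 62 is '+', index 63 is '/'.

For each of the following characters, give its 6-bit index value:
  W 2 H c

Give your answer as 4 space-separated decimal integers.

Answer: 22 54 7 28

Derivation:
'W': A..Z range, ord('W') − ord('A') = 22
'2': 0..9 range, 52 + ord('2') − ord('0') = 54
'H': A..Z range, ord('H') − ord('A') = 7
'c': a..z range, 26 + ord('c') − ord('a') = 28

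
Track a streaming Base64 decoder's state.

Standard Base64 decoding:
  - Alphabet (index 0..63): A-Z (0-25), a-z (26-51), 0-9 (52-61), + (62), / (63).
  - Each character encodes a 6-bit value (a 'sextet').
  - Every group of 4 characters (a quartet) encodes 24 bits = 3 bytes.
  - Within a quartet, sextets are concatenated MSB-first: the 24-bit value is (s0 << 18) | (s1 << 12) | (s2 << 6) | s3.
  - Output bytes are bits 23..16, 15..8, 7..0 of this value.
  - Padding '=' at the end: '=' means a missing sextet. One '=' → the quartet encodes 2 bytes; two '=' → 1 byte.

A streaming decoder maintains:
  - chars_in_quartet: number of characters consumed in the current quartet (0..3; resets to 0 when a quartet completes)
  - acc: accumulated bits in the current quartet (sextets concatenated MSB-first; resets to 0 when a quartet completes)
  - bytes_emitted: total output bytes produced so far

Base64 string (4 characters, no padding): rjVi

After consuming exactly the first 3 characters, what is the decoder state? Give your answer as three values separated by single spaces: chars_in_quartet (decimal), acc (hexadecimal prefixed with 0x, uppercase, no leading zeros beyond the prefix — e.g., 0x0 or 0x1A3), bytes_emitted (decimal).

After char 0 ('r'=43): chars_in_quartet=1 acc=0x2B bytes_emitted=0
After char 1 ('j'=35): chars_in_quartet=2 acc=0xAE3 bytes_emitted=0
After char 2 ('V'=21): chars_in_quartet=3 acc=0x2B8D5 bytes_emitted=0

Answer: 3 0x2B8D5 0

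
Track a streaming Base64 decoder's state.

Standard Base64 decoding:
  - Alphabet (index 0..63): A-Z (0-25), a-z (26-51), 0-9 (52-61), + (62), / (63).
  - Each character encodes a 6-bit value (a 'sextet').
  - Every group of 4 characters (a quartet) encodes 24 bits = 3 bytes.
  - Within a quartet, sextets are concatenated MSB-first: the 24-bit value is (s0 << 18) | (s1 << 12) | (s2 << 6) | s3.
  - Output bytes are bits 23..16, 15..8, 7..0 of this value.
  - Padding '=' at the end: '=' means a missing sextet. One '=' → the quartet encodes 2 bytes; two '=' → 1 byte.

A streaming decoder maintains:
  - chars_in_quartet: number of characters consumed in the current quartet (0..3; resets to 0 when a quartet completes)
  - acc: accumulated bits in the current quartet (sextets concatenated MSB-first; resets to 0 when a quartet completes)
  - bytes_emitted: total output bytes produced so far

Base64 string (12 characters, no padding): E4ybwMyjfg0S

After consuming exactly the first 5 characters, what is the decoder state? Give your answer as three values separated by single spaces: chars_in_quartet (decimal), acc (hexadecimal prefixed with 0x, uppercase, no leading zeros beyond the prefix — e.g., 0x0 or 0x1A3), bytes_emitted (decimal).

Answer: 1 0x30 3

Derivation:
After char 0 ('E'=4): chars_in_quartet=1 acc=0x4 bytes_emitted=0
After char 1 ('4'=56): chars_in_quartet=2 acc=0x138 bytes_emitted=0
After char 2 ('y'=50): chars_in_quartet=3 acc=0x4E32 bytes_emitted=0
After char 3 ('b'=27): chars_in_quartet=4 acc=0x138C9B -> emit 13 8C 9B, reset; bytes_emitted=3
After char 4 ('w'=48): chars_in_quartet=1 acc=0x30 bytes_emitted=3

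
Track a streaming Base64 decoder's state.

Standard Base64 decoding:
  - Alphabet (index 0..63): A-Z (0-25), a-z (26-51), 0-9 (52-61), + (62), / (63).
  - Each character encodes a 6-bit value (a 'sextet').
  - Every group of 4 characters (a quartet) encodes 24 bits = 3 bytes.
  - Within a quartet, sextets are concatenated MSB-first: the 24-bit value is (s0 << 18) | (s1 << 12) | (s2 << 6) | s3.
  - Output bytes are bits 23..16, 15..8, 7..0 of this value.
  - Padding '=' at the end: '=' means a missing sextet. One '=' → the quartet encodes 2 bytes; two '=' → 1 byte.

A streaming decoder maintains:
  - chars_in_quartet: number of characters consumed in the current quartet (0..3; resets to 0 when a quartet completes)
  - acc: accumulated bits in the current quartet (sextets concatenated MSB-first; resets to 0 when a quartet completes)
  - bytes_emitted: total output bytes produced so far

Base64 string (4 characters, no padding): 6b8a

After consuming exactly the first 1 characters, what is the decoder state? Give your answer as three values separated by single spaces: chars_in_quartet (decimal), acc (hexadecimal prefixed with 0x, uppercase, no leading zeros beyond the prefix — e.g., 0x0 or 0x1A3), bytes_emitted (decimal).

Answer: 1 0x3A 0

Derivation:
After char 0 ('6'=58): chars_in_quartet=1 acc=0x3A bytes_emitted=0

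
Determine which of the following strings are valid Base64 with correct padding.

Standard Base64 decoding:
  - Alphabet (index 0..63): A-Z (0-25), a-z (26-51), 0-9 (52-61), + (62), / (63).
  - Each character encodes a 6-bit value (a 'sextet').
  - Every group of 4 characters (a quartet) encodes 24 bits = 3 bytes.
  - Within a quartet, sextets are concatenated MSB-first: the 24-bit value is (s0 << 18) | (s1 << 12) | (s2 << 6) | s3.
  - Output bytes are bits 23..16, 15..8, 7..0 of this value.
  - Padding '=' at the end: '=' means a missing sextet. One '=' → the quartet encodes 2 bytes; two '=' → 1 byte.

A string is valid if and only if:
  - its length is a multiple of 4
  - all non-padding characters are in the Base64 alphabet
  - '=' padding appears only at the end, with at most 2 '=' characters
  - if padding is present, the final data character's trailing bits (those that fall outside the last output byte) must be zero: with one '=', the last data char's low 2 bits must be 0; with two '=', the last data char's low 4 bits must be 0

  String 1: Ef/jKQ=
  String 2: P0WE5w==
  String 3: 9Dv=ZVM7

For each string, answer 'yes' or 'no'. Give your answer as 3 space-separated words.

String 1: 'Ef/jKQ=' → invalid (len=7 not mult of 4)
String 2: 'P0WE5w==' → valid
String 3: '9Dv=ZVM7' → invalid (bad char(s): ['=']; '=' in middle)

Answer: no yes no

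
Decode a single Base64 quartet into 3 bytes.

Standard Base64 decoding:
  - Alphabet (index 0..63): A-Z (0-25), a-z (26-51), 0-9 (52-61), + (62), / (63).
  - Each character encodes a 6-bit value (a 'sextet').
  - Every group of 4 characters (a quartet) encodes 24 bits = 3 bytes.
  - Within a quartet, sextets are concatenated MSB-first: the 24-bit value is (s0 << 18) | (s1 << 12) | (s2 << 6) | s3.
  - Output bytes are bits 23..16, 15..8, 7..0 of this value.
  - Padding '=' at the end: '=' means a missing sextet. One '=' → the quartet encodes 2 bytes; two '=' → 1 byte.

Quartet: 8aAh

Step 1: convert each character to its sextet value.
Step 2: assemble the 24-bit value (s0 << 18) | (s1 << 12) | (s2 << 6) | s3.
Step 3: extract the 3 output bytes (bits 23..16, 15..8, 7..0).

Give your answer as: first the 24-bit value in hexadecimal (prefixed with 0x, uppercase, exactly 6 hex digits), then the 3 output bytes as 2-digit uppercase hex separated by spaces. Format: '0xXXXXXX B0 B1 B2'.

Answer: 0xF1A021 F1 A0 21

Derivation:
Sextets: 8=60, a=26, A=0, h=33
24-bit: (60<<18) | (26<<12) | (0<<6) | 33
      = 0xF00000 | 0x01A000 | 0x000000 | 0x000021
      = 0xF1A021
Bytes: (v>>16)&0xFF=F1, (v>>8)&0xFF=A0, v&0xFF=21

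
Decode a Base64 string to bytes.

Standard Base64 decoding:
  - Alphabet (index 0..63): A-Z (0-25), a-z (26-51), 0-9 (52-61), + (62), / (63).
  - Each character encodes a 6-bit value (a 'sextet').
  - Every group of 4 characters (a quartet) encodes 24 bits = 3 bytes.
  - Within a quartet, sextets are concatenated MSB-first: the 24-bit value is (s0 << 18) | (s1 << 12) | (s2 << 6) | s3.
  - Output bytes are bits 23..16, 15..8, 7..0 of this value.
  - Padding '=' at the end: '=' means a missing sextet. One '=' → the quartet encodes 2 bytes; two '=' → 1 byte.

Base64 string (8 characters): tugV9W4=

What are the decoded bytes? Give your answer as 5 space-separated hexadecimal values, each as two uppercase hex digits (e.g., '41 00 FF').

After char 0 ('t'=45): chars_in_quartet=1 acc=0x2D bytes_emitted=0
After char 1 ('u'=46): chars_in_quartet=2 acc=0xB6E bytes_emitted=0
After char 2 ('g'=32): chars_in_quartet=3 acc=0x2DBA0 bytes_emitted=0
After char 3 ('V'=21): chars_in_quartet=4 acc=0xB6E815 -> emit B6 E8 15, reset; bytes_emitted=3
After char 4 ('9'=61): chars_in_quartet=1 acc=0x3D bytes_emitted=3
After char 5 ('W'=22): chars_in_quartet=2 acc=0xF56 bytes_emitted=3
After char 6 ('4'=56): chars_in_quartet=3 acc=0x3D5B8 bytes_emitted=3
Padding '=': partial quartet acc=0x3D5B8 -> emit F5 6E; bytes_emitted=5

Answer: B6 E8 15 F5 6E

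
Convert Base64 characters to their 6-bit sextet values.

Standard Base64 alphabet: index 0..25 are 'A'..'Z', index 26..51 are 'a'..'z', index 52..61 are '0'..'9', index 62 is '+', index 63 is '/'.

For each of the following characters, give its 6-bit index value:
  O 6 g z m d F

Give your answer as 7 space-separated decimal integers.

Answer: 14 58 32 51 38 29 5

Derivation:
'O': A..Z range, ord('O') − ord('A') = 14
'6': 0..9 range, 52 + ord('6') − ord('0') = 58
'g': a..z range, 26 + ord('g') − ord('a') = 32
'z': a..z range, 26 + ord('z') − ord('a') = 51
'm': a..z range, 26 + ord('m') − ord('a') = 38
'd': a..z range, 26 + ord('d') − ord('a') = 29
'F': A..Z range, ord('F') − ord('A') = 5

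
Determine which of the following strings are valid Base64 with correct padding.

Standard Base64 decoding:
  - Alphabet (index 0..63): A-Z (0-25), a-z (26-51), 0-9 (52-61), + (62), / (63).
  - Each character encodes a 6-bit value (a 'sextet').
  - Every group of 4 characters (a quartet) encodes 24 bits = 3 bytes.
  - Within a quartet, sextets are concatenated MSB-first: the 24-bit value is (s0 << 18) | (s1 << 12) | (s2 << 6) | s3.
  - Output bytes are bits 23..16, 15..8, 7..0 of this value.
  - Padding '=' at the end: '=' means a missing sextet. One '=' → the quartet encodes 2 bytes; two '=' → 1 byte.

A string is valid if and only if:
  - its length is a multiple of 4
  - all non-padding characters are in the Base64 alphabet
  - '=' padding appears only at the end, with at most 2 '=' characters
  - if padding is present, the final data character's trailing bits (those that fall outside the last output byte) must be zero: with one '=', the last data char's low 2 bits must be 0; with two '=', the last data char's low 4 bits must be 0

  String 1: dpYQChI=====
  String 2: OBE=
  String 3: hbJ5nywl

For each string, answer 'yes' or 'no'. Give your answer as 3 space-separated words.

String 1: 'dpYQChI=====' → invalid (5 pad chars (max 2))
String 2: 'OBE=' → valid
String 3: 'hbJ5nywl' → valid

Answer: no yes yes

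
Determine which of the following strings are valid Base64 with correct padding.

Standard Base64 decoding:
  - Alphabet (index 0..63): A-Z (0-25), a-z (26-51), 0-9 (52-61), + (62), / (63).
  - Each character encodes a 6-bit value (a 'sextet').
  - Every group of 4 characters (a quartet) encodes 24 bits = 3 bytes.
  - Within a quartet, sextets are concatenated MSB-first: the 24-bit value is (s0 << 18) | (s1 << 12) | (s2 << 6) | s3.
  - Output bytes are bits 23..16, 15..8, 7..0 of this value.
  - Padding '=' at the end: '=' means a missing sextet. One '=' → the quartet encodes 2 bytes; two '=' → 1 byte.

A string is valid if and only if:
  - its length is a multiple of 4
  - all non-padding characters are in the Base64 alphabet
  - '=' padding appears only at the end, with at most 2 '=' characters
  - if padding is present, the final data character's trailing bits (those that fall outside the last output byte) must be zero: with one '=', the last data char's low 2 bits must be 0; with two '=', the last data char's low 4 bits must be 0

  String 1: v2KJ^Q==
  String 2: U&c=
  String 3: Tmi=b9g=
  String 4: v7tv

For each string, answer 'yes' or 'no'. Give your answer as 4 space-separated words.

String 1: 'v2KJ^Q==' → invalid (bad char(s): ['^'])
String 2: 'U&c=' → invalid (bad char(s): ['&'])
String 3: 'Tmi=b9g=' → invalid (bad char(s): ['=']; '=' in middle)
String 4: 'v7tv' → valid

Answer: no no no yes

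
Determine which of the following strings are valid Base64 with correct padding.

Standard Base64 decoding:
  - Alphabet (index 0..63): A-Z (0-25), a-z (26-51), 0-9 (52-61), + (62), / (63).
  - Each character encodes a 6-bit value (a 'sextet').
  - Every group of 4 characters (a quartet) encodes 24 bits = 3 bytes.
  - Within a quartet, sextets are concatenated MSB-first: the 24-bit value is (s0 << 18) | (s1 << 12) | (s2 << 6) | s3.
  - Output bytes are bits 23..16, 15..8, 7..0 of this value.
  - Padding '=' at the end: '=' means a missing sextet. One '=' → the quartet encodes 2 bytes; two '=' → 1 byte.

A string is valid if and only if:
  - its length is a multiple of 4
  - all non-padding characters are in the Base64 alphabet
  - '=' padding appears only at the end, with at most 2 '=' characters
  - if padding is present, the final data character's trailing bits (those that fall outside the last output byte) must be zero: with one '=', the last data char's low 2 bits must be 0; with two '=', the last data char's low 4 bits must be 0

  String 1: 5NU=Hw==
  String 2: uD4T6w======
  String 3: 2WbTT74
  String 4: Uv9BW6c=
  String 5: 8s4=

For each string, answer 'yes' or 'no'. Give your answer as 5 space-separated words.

Answer: no no no yes yes

Derivation:
String 1: '5NU=Hw==' → invalid (bad char(s): ['=']; '=' in middle)
String 2: 'uD4T6w======' → invalid (6 pad chars (max 2))
String 3: '2WbTT74' → invalid (len=7 not mult of 4)
String 4: 'Uv9BW6c=' → valid
String 5: '8s4=' → valid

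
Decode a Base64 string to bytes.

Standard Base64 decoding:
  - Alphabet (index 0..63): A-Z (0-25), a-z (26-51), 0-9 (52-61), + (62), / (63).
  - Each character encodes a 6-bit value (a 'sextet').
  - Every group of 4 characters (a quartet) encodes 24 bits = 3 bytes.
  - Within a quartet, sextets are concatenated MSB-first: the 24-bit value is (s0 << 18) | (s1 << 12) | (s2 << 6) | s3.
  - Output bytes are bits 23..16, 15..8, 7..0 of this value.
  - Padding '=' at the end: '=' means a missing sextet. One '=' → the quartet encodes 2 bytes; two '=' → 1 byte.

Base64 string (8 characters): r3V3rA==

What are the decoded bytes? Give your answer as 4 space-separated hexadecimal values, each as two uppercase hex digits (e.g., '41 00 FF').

After char 0 ('r'=43): chars_in_quartet=1 acc=0x2B bytes_emitted=0
After char 1 ('3'=55): chars_in_quartet=2 acc=0xAF7 bytes_emitted=0
After char 2 ('V'=21): chars_in_quartet=3 acc=0x2BDD5 bytes_emitted=0
After char 3 ('3'=55): chars_in_quartet=4 acc=0xAF7577 -> emit AF 75 77, reset; bytes_emitted=3
After char 4 ('r'=43): chars_in_quartet=1 acc=0x2B bytes_emitted=3
After char 5 ('A'=0): chars_in_quartet=2 acc=0xAC0 bytes_emitted=3
Padding '==': partial quartet acc=0xAC0 -> emit AC; bytes_emitted=4

Answer: AF 75 77 AC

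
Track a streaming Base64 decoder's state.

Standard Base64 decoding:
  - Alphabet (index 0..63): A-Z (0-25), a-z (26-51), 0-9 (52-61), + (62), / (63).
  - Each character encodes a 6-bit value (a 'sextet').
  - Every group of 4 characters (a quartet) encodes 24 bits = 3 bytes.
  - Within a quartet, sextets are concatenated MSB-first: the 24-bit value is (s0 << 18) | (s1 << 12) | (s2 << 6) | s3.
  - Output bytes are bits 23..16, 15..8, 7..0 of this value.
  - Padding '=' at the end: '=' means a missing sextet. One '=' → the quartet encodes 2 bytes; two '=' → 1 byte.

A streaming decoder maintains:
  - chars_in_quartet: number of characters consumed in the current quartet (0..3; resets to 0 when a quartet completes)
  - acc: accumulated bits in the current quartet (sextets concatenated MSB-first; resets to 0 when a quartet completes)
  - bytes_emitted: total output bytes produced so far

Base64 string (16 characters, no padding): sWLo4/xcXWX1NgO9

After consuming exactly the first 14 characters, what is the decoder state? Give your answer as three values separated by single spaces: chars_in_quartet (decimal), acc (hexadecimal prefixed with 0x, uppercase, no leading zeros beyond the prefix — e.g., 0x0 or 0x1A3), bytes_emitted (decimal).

After char 0 ('s'=44): chars_in_quartet=1 acc=0x2C bytes_emitted=0
After char 1 ('W'=22): chars_in_quartet=2 acc=0xB16 bytes_emitted=0
After char 2 ('L'=11): chars_in_quartet=3 acc=0x2C58B bytes_emitted=0
After char 3 ('o'=40): chars_in_quartet=4 acc=0xB162E8 -> emit B1 62 E8, reset; bytes_emitted=3
After char 4 ('4'=56): chars_in_quartet=1 acc=0x38 bytes_emitted=3
After char 5 ('/'=63): chars_in_quartet=2 acc=0xE3F bytes_emitted=3
After char 6 ('x'=49): chars_in_quartet=3 acc=0x38FF1 bytes_emitted=3
After char 7 ('c'=28): chars_in_quartet=4 acc=0xE3FC5C -> emit E3 FC 5C, reset; bytes_emitted=6
After char 8 ('X'=23): chars_in_quartet=1 acc=0x17 bytes_emitted=6
After char 9 ('W'=22): chars_in_quartet=2 acc=0x5D6 bytes_emitted=6
After char 10 ('X'=23): chars_in_quartet=3 acc=0x17597 bytes_emitted=6
After char 11 ('1'=53): chars_in_quartet=4 acc=0x5D65F5 -> emit 5D 65 F5, reset; bytes_emitted=9
After char 12 ('N'=13): chars_in_quartet=1 acc=0xD bytes_emitted=9
After char 13 ('g'=32): chars_in_quartet=2 acc=0x360 bytes_emitted=9

Answer: 2 0x360 9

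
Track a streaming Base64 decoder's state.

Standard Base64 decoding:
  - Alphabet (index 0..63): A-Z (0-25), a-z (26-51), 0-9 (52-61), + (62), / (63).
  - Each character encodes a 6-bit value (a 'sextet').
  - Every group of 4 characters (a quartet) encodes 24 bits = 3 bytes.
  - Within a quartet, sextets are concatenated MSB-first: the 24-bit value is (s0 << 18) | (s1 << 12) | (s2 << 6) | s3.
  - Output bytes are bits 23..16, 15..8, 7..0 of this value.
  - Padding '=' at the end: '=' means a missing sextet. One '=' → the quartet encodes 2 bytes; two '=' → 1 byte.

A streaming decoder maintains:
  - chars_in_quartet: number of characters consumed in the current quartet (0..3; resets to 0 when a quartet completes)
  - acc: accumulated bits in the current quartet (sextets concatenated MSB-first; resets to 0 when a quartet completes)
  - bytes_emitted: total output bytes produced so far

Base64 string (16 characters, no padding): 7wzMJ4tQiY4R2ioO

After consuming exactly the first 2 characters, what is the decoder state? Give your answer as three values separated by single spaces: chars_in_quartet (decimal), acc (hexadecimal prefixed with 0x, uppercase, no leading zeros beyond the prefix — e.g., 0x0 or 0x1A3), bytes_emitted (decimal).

Answer: 2 0xEF0 0

Derivation:
After char 0 ('7'=59): chars_in_quartet=1 acc=0x3B bytes_emitted=0
After char 1 ('w'=48): chars_in_quartet=2 acc=0xEF0 bytes_emitted=0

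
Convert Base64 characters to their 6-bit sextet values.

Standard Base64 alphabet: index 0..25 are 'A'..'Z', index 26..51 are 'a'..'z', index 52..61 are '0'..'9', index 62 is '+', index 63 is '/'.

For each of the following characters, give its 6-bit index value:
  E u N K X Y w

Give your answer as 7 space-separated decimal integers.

'E': A..Z range, ord('E') − ord('A') = 4
'u': a..z range, 26 + ord('u') − ord('a') = 46
'N': A..Z range, ord('N') − ord('A') = 13
'K': A..Z range, ord('K') − ord('A') = 10
'X': A..Z range, ord('X') − ord('A') = 23
'Y': A..Z range, ord('Y') − ord('A') = 24
'w': a..z range, 26 + ord('w') − ord('a') = 48

Answer: 4 46 13 10 23 24 48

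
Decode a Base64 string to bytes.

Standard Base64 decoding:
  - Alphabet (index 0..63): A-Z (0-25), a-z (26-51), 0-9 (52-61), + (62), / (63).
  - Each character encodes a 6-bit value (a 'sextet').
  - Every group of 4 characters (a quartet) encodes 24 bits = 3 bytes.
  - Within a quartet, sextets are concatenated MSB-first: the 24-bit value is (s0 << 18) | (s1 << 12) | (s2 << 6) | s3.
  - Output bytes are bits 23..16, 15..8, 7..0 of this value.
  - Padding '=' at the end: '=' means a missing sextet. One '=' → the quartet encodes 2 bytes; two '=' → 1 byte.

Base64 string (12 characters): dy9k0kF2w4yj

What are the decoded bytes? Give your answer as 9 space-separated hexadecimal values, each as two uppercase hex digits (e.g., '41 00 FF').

Answer: 77 2F 64 D2 41 76 C3 8C A3

Derivation:
After char 0 ('d'=29): chars_in_quartet=1 acc=0x1D bytes_emitted=0
After char 1 ('y'=50): chars_in_quartet=2 acc=0x772 bytes_emitted=0
After char 2 ('9'=61): chars_in_quartet=3 acc=0x1DCBD bytes_emitted=0
After char 3 ('k'=36): chars_in_quartet=4 acc=0x772F64 -> emit 77 2F 64, reset; bytes_emitted=3
After char 4 ('0'=52): chars_in_quartet=1 acc=0x34 bytes_emitted=3
After char 5 ('k'=36): chars_in_quartet=2 acc=0xD24 bytes_emitted=3
After char 6 ('F'=5): chars_in_quartet=3 acc=0x34905 bytes_emitted=3
After char 7 ('2'=54): chars_in_quartet=4 acc=0xD24176 -> emit D2 41 76, reset; bytes_emitted=6
After char 8 ('w'=48): chars_in_quartet=1 acc=0x30 bytes_emitted=6
After char 9 ('4'=56): chars_in_quartet=2 acc=0xC38 bytes_emitted=6
After char 10 ('y'=50): chars_in_quartet=3 acc=0x30E32 bytes_emitted=6
After char 11 ('j'=35): chars_in_quartet=4 acc=0xC38CA3 -> emit C3 8C A3, reset; bytes_emitted=9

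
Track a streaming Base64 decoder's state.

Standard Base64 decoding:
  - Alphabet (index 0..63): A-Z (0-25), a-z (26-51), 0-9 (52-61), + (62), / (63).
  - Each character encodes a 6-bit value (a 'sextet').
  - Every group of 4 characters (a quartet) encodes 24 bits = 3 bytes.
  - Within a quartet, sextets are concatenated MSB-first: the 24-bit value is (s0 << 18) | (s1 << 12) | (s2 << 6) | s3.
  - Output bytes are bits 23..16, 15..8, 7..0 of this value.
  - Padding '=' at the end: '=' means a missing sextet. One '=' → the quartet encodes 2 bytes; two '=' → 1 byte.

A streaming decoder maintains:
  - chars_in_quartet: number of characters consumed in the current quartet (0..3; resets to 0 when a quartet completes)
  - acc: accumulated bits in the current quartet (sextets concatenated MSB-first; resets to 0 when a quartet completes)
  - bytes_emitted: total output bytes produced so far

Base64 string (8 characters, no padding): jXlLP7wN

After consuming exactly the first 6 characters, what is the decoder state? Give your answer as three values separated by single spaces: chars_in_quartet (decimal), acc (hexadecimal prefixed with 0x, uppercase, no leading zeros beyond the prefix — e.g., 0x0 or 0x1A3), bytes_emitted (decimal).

Answer: 2 0x3FB 3

Derivation:
After char 0 ('j'=35): chars_in_quartet=1 acc=0x23 bytes_emitted=0
After char 1 ('X'=23): chars_in_quartet=2 acc=0x8D7 bytes_emitted=0
After char 2 ('l'=37): chars_in_quartet=3 acc=0x235E5 bytes_emitted=0
After char 3 ('L'=11): chars_in_quartet=4 acc=0x8D794B -> emit 8D 79 4B, reset; bytes_emitted=3
After char 4 ('P'=15): chars_in_quartet=1 acc=0xF bytes_emitted=3
After char 5 ('7'=59): chars_in_quartet=2 acc=0x3FB bytes_emitted=3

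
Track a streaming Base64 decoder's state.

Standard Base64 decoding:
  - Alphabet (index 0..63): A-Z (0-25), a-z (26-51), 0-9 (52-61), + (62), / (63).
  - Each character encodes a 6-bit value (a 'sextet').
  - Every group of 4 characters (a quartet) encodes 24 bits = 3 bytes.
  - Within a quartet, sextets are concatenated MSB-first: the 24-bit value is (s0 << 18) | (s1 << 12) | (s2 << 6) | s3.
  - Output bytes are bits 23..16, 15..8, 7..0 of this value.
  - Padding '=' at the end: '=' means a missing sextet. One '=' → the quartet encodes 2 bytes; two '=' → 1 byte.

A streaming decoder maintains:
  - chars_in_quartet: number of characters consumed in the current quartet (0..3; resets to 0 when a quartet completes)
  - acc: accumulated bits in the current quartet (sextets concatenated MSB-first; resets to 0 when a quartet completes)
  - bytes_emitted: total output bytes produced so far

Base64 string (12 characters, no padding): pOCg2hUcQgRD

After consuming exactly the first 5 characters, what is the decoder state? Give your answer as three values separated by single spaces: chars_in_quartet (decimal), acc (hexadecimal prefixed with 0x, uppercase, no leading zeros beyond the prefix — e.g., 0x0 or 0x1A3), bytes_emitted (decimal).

Answer: 1 0x36 3

Derivation:
After char 0 ('p'=41): chars_in_quartet=1 acc=0x29 bytes_emitted=0
After char 1 ('O'=14): chars_in_quartet=2 acc=0xA4E bytes_emitted=0
After char 2 ('C'=2): chars_in_quartet=3 acc=0x29382 bytes_emitted=0
After char 3 ('g'=32): chars_in_quartet=4 acc=0xA4E0A0 -> emit A4 E0 A0, reset; bytes_emitted=3
After char 4 ('2'=54): chars_in_quartet=1 acc=0x36 bytes_emitted=3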